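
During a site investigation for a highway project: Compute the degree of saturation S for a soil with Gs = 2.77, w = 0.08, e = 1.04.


Using S = Gs * w / e
S = 2.77 * 0.08 / 1.04
S = 0.2131


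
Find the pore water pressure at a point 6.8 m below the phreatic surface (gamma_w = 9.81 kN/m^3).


Result: 66.71 kPa

Derivation:
Using u = gamma_w * h_w
u = 9.81 * 6.8
u = 66.71 kPa


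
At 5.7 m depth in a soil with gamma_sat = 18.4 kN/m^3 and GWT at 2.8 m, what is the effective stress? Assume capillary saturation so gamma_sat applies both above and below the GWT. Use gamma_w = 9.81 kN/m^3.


Total stress = gamma_sat * depth
sigma = 18.4 * 5.7 = 104.88 kPa
Pore water pressure u = gamma_w * (depth - d_wt)
u = 9.81 * (5.7 - 2.8) = 28.449 kPa
Effective stress = sigma - u
sigma' = 104.88 - 28.449 = 76.43 kPa


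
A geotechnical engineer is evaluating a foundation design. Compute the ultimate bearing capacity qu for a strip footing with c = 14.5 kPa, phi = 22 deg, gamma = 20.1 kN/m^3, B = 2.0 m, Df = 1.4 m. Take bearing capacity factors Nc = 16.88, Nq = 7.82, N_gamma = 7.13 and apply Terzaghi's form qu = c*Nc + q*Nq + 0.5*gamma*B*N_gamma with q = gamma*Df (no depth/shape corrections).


Result: 608.13 kPa

Derivation:
Compute qu = c*Nc + gamma*Df*Nq + 0.5*gamma*B*N_gamma
Term 1: 14.5 * 16.88 = 244.76
Term 2: 20.1 * 1.4 * 7.82 = 220.0548
Term 3: 0.5 * 20.1 * 2.0 * 7.13 = 143.313
qu = 244.76 + 220.0548 + 143.313
qu = 608.13 kPa


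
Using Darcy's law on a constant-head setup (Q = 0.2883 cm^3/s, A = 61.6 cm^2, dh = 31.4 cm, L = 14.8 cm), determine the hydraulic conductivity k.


Compute hydraulic gradient:
i = dh / L = 31.4 / 14.8 = 2.12162
Then apply Darcy's law:
k = Q / (A * i)
k = 0.2883 / (61.6 * 2.12162)
k = 0.2883 / 130.692
k = 0.002206 cm/s


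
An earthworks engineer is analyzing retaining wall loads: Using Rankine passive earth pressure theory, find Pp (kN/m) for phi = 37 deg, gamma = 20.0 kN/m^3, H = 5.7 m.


Compute passive earth pressure coefficient:
Kp = tan^2(45 + phi/2) = tan^2(63.5) = 4.022791
Compute passive force:
Pp = 0.5 * Kp * gamma * H^2
Pp = 0.5 * 4.022791 * 20.0 * 5.7^2
Pp = 1307.0 kN/m


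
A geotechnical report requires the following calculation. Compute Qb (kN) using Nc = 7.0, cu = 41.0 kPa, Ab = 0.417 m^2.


Using Qb = Nc * cu * Ab
Qb = 7.0 * 41.0 * 0.417
Qb = 119.68 kN


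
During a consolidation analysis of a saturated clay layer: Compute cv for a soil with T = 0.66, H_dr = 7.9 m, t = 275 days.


Using cv = T * H_dr^2 / t
H_dr^2 = 7.9^2 = 62.41
cv = 0.66 * 62.41 / 275
cv = 0.14978 m^2/day


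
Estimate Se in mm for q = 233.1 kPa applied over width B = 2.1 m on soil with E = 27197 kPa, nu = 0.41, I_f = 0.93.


Result: 13.925 mm

Derivation:
Using Se = q * B * (1 - nu^2) * I_f / E
1 - nu^2 = 1 - 0.41^2 = 0.8319
Se = 233.1 * 2.1 * 0.8319 * 0.93 / 27197
Se = 0.013925 m
Convert to mm: Se = 0.013925 * 1000 = 13.925 mm


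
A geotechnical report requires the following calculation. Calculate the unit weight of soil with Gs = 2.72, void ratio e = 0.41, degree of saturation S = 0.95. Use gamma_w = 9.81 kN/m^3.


Using gamma = gamma_w * (Gs + S*e) / (1 + e)
Numerator: Gs + S*e = 2.72 + 0.95*0.41 = 3.1095
Denominator: 1 + e = 1 + 0.41 = 1.41
gamma = 9.81 * 3.1095 / 1.41
gamma = 21.634 kN/m^3


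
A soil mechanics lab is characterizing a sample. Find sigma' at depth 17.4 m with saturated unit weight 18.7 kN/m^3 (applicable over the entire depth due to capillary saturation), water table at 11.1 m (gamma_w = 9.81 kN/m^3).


Total stress = gamma_sat * depth
sigma = 18.7 * 17.4 = 325.38 kPa
Pore water pressure u = gamma_w * (depth - d_wt)
u = 9.81 * (17.4 - 11.1) = 61.803 kPa
Effective stress = sigma - u
sigma' = 325.38 - 61.803 = 263.58 kPa


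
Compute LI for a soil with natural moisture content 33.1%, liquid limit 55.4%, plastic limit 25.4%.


First compute the plasticity index:
PI = LL - PL = 55.4 - 25.4 = 30.0
Then compute the liquidity index:
LI = (w - PL) / PI
LI = (33.1 - 25.4) / 30.0
LI = 0.257


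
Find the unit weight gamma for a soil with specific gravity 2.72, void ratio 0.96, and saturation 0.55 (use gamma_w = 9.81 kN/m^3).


Using gamma = gamma_w * (Gs + S*e) / (1 + e)
Numerator: Gs + S*e = 2.72 + 0.55*0.96 = 3.248
Denominator: 1 + e = 1 + 0.96 = 1.96
gamma = 9.81 * 3.248 / 1.96
gamma = 16.257 kN/m^3


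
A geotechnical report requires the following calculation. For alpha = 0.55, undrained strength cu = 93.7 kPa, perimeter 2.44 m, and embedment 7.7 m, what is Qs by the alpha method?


Using Qs = alpha * cu * perimeter * L
Qs = 0.55 * 93.7 * 2.44 * 7.7
Qs = 968.24 kN


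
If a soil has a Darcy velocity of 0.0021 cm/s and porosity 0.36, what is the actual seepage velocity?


Result: 0.00583 cm/s

Derivation:
Using v_s = v_d / n
v_s = 0.0021 / 0.36
v_s = 0.00583 cm/s


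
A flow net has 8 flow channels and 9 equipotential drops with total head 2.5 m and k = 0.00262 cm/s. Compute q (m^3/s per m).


Result: 5.822e-05 m^3/s per m

Derivation:
Convert k to m/s for unit consistency with H:
k = 0.00262 cm/s = 0.00262 / 100 m/s = 2.62e-05 m/s
Using q = k * H * Nf / Nd
Nf / Nd = 8 / 9 = 0.8889
q = 2.62e-05 * 2.5 * 0.8889
q = 5.822e-05 m^3/s per m


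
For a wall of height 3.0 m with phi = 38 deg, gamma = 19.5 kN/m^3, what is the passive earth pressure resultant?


Result: 368.88 kN/m

Derivation:
Compute passive earth pressure coefficient:
Kp = tan^2(45 + phi/2) = tan^2(64.0) = 4.203746
Compute passive force:
Pp = 0.5 * Kp * gamma * H^2
Pp = 0.5 * 4.203746 * 19.5 * 3.0^2
Pp = 368.88 kN/m


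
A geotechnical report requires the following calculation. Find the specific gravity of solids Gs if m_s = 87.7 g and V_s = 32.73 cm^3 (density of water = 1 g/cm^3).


Using Gs = m_s / (V_s * rho_w)
Since rho_w = 1 g/cm^3:
Gs = 87.7 / 32.73
Gs = 2.679


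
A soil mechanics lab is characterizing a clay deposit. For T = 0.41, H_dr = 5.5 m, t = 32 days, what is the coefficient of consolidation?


Using cv = T * H_dr^2 / t
H_dr^2 = 5.5^2 = 30.25
cv = 0.41 * 30.25 / 32
cv = 0.38758 m^2/day


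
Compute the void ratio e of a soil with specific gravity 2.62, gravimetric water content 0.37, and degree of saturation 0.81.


Result: 1.1968

Derivation:
Using the relation e = Gs * w / S
e = 2.62 * 0.37 / 0.81
e = 1.1968


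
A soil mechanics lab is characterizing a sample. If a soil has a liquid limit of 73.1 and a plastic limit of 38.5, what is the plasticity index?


Using PI = LL - PL
PI = 73.1 - 38.5
PI = 34.6


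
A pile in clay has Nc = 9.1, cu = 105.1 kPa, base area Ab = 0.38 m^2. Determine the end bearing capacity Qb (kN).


Result: 363.44 kN

Derivation:
Using Qb = Nc * cu * Ab
Qb = 9.1 * 105.1 * 0.38
Qb = 363.44 kN


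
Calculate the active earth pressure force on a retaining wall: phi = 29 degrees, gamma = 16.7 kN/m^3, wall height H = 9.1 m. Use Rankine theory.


Compute active earth pressure coefficient:
Ka = tan^2(45 - phi/2) = tan^2(30.5) = 0.346974
Compute active force:
Pa = 0.5 * Ka * gamma * H^2
Pa = 0.5 * 0.346974 * 16.7 * 9.1^2
Pa = 239.92 kN/m


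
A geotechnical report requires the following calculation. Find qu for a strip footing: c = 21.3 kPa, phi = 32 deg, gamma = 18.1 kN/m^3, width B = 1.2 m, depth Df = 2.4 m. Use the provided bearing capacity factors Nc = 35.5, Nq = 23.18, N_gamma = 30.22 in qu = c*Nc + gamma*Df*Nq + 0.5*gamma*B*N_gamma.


Compute qu = c*Nc + gamma*Df*Nq + 0.5*gamma*B*N_gamma
Term 1: 21.3 * 35.5 = 756.15
Term 2: 18.1 * 2.4 * 23.18 = 1006.9392
Term 3: 0.5 * 18.1 * 1.2 * 30.22 = 328.1892
qu = 756.15 + 1006.9392 + 328.1892
qu = 2091.28 kPa


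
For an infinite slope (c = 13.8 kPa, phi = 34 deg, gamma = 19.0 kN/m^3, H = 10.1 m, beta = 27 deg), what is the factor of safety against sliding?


Result: 1.502

Derivation:
Using Fs = c / (gamma*H*sin(beta)*cos(beta)) + tan(phi)/tan(beta)
Cohesion contribution = 13.8 / (19.0*10.1*sin(27)*cos(27))
Cohesion contribution = 0.177777
Friction contribution = tan(34)/tan(27) = 1.3238
Fs = 0.177777 + 1.3238
Fs = 1.502


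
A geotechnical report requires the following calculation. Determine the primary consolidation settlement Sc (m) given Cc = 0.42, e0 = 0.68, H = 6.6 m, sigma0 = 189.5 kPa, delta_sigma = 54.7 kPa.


Result: 0.1817 m

Derivation:
Using Sc = Cc * H / (1 + e0) * log10((sigma0 + delta_sigma) / sigma0)
Stress ratio = (189.5 + 54.7) / 189.5 = 1.28865
log10(1.28865) = 0.110136
Cc * H / (1 + e0) = 0.42 * 6.6 / (1 + 0.68) = 1.65
Sc = 1.65 * 0.110136
Sc = 0.1817 m


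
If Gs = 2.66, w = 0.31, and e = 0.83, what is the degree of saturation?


Using S = Gs * w / e
S = 2.66 * 0.31 / 0.83
S = 0.9935


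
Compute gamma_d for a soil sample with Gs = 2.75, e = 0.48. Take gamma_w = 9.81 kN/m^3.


Result: 18.228 kN/m^3

Derivation:
Using gamma_d = Gs * gamma_w / (1 + e)
gamma_d = 2.75 * 9.81 / (1 + 0.48)
gamma_d = 2.75 * 9.81 / 1.48
gamma_d = 18.228 kN/m^3


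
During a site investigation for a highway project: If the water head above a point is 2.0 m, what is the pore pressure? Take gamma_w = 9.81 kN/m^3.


Using u = gamma_w * h_w
u = 9.81 * 2.0
u = 19.62 kPa


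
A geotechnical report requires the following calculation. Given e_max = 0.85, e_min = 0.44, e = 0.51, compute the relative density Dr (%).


Result: 82.93 %

Derivation:
Using Dr = (e_max - e) / (e_max - e_min) * 100
e_max - e = 0.85 - 0.51 = 0.34
e_max - e_min = 0.85 - 0.44 = 0.41
Dr = 0.34 / 0.41 * 100
Dr = 82.93 %


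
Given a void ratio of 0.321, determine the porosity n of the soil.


Using the relation n = e / (1 + e)
n = 0.321 / (1 + 0.321)
n = 0.321 / 1.321
n = 0.243


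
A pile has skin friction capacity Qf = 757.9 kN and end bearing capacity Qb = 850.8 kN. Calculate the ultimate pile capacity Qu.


Using Qu = Qf + Qb
Qu = 757.9 + 850.8
Qu = 1608.7 kN


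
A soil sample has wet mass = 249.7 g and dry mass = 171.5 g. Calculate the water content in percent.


Result: 45.6 %

Derivation:
Using w = (m_wet - m_dry) / m_dry * 100
m_wet - m_dry = 249.7 - 171.5 = 78.2 g
w = 78.2 / 171.5 * 100
w = 45.6 %


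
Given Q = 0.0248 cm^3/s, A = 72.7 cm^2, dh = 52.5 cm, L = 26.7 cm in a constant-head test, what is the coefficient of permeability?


Compute hydraulic gradient:
i = dh / L = 52.5 / 26.7 = 1.96629
Then apply Darcy's law:
k = Q / (A * i)
k = 0.0248 / (72.7 * 1.96629)
k = 0.0248 / 142.949
k = 0.000173 cm/s


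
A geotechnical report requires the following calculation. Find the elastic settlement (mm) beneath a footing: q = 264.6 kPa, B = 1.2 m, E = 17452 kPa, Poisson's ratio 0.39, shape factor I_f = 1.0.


Result: 15.427 mm

Derivation:
Using Se = q * B * (1 - nu^2) * I_f / E
1 - nu^2 = 1 - 0.39^2 = 0.8479
Se = 264.6 * 1.2 * 0.8479 * 1.0 / 17452
Se = 0.015427 m
Convert to mm: Se = 0.015427 * 1000 = 15.427 mm


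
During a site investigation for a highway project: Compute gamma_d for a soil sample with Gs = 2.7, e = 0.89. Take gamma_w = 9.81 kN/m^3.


Using gamma_d = Gs * gamma_w / (1 + e)
gamma_d = 2.7 * 9.81 / (1 + 0.89)
gamma_d = 2.7 * 9.81 / 1.89
gamma_d = 14.014 kN/m^3


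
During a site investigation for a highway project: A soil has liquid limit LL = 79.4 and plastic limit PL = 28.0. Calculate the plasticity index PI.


Result: 51.4

Derivation:
Using PI = LL - PL
PI = 79.4 - 28.0
PI = 51.4


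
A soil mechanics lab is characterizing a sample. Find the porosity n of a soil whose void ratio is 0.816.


Result: 0.4493

Derivation:
Using the relation n = e / (1 + e)
n = 0.816 / (1 + 0.816)
n = 0.816 / 1.816
n = 0.4493


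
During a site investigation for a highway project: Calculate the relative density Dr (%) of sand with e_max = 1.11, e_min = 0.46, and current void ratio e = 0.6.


Using Dr = (e_max - e) / (e_max - e_min) * 100
e_max - e = 1.11 - 0.6 = 0.51
e_max - e_min = 1.11 - 0.46 = 0.65
Dr = 0.51 / 0.65 * 100
Dr = 78.46 %


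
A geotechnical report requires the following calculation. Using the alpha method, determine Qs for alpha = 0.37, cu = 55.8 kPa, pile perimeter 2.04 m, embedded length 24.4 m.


Using Qs = alpha * cu * perimeter * L
Qs = 0.37 * 55.8 * 2.04 * 24.4
Qs = 1027.68 kN


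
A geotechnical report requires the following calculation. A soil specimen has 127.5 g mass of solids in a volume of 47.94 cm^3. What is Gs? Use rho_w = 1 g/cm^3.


Using Gs = m_s / (V_s * rho_w)
Since rho_w = 1 g/cm^3:
Gs = 127.5 / 47.94
Gs = 2.66


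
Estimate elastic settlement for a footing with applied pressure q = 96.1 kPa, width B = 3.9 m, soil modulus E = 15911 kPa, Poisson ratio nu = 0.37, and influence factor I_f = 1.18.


Using Se = q * B * (1 - nu^2) * I_f / E
1 - nu^2 = 1 - 0.37^2 = 0.8631
Se = 96.1 * 3.9 * 0.8631 * 1.18 / 15911
Se = 0.023990 m
Convert to mm: Se = 0.023990 * 1000 = 23.99 mm


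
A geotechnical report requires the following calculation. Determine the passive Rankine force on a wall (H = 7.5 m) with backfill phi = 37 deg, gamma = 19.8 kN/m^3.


Compute passive earth pressure coefficient:
Kp = tan^2(45 + phi/2) = tan^2(63.5) = 4.022791
Compute passive force:
Pp = 0.5 * Kp * gamma * H^2
Pp = 0.5 * 4.022791 * 19.8 * 7.5^2
Pp = 2240.19 kN/m


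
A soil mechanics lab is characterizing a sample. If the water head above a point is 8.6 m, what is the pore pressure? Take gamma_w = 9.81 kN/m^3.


Result: 84.37 kPa

Derivation:
Using u = gamma_w * h_w
u = 9.81 * 8.6
u = 84.37 kPa


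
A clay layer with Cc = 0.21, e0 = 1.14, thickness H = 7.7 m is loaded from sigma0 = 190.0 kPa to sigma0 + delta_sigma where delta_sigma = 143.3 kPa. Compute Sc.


Using Sc = Cc * H / (1 + e0) * log10((sigma0 + delta_sigma) / sigma0)
Stress ratio = (190.0 + 143.3) / 190.0 = 1.75421
log10(1.75421) = 0.244082
Cc * H / (1 + e0) = 0.21 * 7.7 / (1 + 1.14) = 0.755607
Sc = 0.755607 * 0.244082
Sc = 0.1844 m


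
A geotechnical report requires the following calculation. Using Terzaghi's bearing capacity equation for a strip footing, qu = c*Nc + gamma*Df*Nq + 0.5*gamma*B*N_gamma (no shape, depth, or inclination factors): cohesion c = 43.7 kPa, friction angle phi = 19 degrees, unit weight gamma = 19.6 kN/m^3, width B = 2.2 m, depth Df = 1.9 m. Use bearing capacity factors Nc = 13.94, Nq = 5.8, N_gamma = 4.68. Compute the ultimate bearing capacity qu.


Result: 926.07 kPa

Derivation:
Compute qu = c*Nc + gamma*Df*Nq + 0.5*gamma*B*N_gamma
Term 1: 43.7 * 13.94 = 609.178
Term 2: 19.6 * 1.9 * 5.8 = 215.992
Term 3: 0.5 * 19.6 * 2.2 * 4.68 = 100.9008
qu = 609.178 + 215.992 + 100.9008
qu = 926.07 kPa


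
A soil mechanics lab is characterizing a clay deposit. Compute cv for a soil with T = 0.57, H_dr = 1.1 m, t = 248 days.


Using cv = T * H_dr^2 / t
H_dr^2 = 1.1^2 = 1.21
cv = 0.57 * 1.21 / 248
cv = 0.00278 m^2/day


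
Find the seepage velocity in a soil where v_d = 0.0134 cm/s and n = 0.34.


Result: 0.03941 cm/s

Derivation:
Using v_s = v_d / n
v_s = 0.0134 / 0.34
v_s = 0.03941 cm/s


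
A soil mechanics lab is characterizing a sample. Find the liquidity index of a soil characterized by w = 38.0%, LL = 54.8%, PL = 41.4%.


Result: -0.254

Derivation:
First compute the plasticity index:
PI = LL - PL = 54.8 - 41.4 = 13.4
Then compute the liquidity index:
LI = (w - PL) / PI
LI = (38.0 - 41.4) / 13.4
LI = -0.254


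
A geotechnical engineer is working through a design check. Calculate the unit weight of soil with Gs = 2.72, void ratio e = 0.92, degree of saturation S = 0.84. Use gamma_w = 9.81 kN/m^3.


Using gamma = gamma_w * (Gs + S*e) / (1 + e)
Numerator: Gs + S*e = 2.72 + 0.84*0.92 = 3.4928
Denominator: 1 + e = 1 + 0.92 = 1.92
gamma = 9.81 * 3.4928 / 1.92
gamma = 17.846 kN/m^3


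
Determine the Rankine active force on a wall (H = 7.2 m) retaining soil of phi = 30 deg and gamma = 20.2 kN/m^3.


Result: 174.53 kN/m

Derivation:
Compute active earth pressure coefficient:
Ka = tan^2(45 - phi/2) = tan^2(30.0) = 0.333333
Compute active force:
Pa = 0.5 * Ka * gamma * H^2
Pa = 0.5 * 0.333333 * 20.2 * 7.2^2
Pa = 174.53 kN/m


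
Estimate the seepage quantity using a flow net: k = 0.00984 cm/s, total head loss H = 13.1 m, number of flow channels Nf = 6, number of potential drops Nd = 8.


Result: 0.0009668 m^3/s per m

Derivation:
Convert k to m/s for unit consistency with H:
k = 0.00984 cm/s = 0.00984 / 100 m/s = 9.84e-05 m/s
Using q = k * H * Nf / Nd
Nf / Nd = 6 / 8 = 0.75
q = 9.84e-05 * 13.1 * 0.75
q = 0.0009668 m^3/s per m


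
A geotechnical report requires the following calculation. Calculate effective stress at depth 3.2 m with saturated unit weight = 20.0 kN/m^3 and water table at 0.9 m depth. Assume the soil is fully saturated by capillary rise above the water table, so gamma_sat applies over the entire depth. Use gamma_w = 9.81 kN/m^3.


Total stress = gamma_sat * depth
sigma = 20.0 * 3.2 = 64.0 kPa
Pore water pressure u = gamma_w * (depth - d_wt)
u = 9.81 * (3.2 - 0.9) = 22.563 kPa
Effective stress = sigma - u
sigma' = 64.0 - 22.563 = 41.44 kPa


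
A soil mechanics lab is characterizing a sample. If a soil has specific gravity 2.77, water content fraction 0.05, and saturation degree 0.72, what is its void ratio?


Result: 0.1924

Derivation:
Using the relation e = Gs * w / S
e = 2.77 * 0.05 / 0.72
e = 0.1924


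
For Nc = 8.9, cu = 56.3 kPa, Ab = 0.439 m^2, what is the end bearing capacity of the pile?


Using Qb = Nc * cu * Ab
Qb = 8.9 * 56.3 * 0.439
Qb = 219.97 kN


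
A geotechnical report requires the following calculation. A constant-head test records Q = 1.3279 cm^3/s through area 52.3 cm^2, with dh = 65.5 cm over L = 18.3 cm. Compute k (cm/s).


Compute hydraulic gradient:
i = dh / L = 65.5 / 18.3 = 3.57923
Then apply Darcy's law:
k = Q / (A * i)
k = 1.3279 / (52.3 * 3.57923)
k = 1.3279 / 187.194
k = 0.007094 cm/s


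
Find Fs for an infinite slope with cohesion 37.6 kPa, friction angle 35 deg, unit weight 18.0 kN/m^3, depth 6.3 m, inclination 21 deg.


Using Fs = c / (gamma*H*sin(beta)*cos(beta)) + tan(phi)/tan(beta)
Cohesion contribution = 37.6 / (18.0*6.3*sin(21)*cos(21))
Cohesion contribution = 0.991046
Friction contribution = tan(35)/tan(21) = 1.8241
Fs = 0.991046 + 1.8241
Fs = 2.815


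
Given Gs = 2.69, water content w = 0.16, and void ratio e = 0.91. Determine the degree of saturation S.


Using S = Gs * w / e
S = 2.69 * 0.16 / 0.91
S = 0.473


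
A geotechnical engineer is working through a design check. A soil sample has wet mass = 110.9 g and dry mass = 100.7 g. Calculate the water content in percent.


Using w = (m_wet - m_dry) / m_dry * 100
m_wet - m_dry = 110.9 - 100.7 = 10.2 g
w = 10.2 / 100.7 * 100
w = 10.13 %


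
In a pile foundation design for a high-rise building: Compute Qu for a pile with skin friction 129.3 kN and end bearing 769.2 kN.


Using Qu = Qf + Qb
Qu = 129.3 + 769.2
Qu = 898.5 kN


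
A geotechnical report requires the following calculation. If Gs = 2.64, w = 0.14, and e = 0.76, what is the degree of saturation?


Result: 0.4863

Derivation:
Using S = Gs * w / e
S = 2.64 * 0.14 / 0.76
S = 0.4863


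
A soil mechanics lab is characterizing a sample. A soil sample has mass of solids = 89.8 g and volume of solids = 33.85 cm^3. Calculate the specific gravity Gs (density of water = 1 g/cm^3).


Using Gs = m_s / (V_s * rho_w)
Since rho_w = 1 g/cm^3:
Gs = 89.8 / 33.85
Gs = 2.653


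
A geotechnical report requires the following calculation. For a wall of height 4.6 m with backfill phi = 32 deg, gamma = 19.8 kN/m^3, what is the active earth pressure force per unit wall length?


Compute active earth pressure coefficient:
Ka = tan^2(45 - phi/2) = tan^2(29.0) = 0.307259
Compute active force:
Pa = 0.5 * Ka * gamma * H^2
Pa = 0.5 * 0.307259 * 19.8 * 4.6^2
Pa = 64.37 kN/m


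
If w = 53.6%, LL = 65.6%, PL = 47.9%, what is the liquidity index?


Result: 0.322

Derivation:
First compute the plasticity index:
PI = LL - PL = 65.6 - 47.9 = 17.7
Then compute the liquidity index:
LI = (w - PL) / PI
LI = (53.6 - 47.9) / 17.7
LI = 0.322


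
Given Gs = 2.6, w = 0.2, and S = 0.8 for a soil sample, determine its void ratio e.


Result: 0.65

Derivation:
Using the relation e = Gs * w / S
e = 2.6 * 0.2 / 0.8
e = 0.65


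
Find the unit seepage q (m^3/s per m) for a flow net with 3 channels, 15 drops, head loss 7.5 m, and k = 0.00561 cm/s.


Convert k to m/s for unit consistency with H:
k = 0.00561 cm/s = 0.00561 / 100 m/s = 5.61e-05 m/s
Using q = k * H * Nf / Nd
Nf / Nd = 3 / 15 = 0.2
q = 5.61e-05 * 7.5 * 0.2
q = 8.415e-05 m^3/s per m


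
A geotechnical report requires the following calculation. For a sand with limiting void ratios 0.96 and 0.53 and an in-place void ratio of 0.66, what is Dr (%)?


Using Dr = (e_max - e) / (e_max - e_min) * 100
e_max - e = 0.96 - 0.66 = 0.3
e_max - e_min = 0.96 - 0.53 = 0.43
Dr = 0.3 / 0.43 * 100
Dr = 69.77 %


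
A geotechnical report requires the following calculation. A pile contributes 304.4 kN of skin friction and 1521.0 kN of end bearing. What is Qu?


Using Qu = Qf + Qb
Qu = 304.4 + 1521.0
Qu = 1825.4 kN


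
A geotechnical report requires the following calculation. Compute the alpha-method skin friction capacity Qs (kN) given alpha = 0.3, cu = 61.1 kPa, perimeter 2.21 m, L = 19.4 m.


Using Qs = alpha * cu * perimeter * L
Qs = 0.3 * 61.1 * 2.21 * 19.4
Qs = 785.88 kN


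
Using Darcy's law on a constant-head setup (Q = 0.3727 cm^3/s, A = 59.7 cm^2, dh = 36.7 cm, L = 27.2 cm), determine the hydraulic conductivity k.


Compute hydraulic gradient:
i = dh / L = 36.7 / 27.2 = 1.34926
Then apply Darcy's law:
k = Q / (A * i)
k = 0.3727 / (59.7 * 1.34926)
k = 0.3727 / 80.5511
k = 0.004627 cm/s


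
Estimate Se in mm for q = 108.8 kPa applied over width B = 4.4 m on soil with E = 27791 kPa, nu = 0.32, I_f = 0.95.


Result: 14.689 mm

Derivation:
Using Se = q * B * (1 - nu^2) * I_f / E
1 - nu^2 = 1 - 0.32^2 = 0.8976
Se = 108.8 * 4.4 * 0.8976 * 0.95 / 27791
Se = 0.014689 m
Convert to mm: Se = 0.014689 * 1000 = 14.689 mm


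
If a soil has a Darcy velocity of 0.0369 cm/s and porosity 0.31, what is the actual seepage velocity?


Using v_s = v_d / n
v_s = 0.0369 / 0.31
v_s = 0.11903 cm/s


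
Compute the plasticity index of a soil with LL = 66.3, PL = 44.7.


Using PI = LL - PL
PI = 66.3 - 44.7
PI = 21.6


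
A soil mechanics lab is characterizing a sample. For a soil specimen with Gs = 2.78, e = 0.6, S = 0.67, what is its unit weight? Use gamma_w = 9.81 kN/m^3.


Result: 19.51 kN/m^3

Derivation:
Using gamma = gamma_w * (Gs + S*e) / (1 + e)
Numerator: Gs + S*e = 2.78 + 0.67*0.6 = 3.182
Denominator: 1 + e = 1 + 0.6 = 1.6
gamma = 9.81 * 3.182 / 1.6
gamma = 19.51 kN/m^3


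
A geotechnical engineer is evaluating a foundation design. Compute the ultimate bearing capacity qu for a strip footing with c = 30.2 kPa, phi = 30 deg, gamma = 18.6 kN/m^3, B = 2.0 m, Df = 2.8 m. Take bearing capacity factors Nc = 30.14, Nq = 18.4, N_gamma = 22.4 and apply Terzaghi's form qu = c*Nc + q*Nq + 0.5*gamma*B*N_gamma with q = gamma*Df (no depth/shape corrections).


Result: 2285.14 kPa

Derivation:
Compute qu = c*Nc + gamma*Df*Nq + 0.5*gamma*B*N_gamma
Term 1: 30.2 * 30.14 = 910.228
Term 2: 18.6 * 2.8 * 18.4 = 958.272
Term 3: 0.5 * 18.6 * 2.0 * 22.4 = 416.64
qu = 910.228 + 958.272 + 416.64
qu = 2285.14 kPa


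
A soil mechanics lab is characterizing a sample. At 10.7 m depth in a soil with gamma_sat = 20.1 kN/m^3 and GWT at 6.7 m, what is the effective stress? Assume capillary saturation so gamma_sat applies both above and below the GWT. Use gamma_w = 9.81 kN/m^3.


Total stress = gamma_sat * depth
sigma = 20.1 * 10.7 = 215.07 kPa
Pore water pressure u = gamma_w * (depth - d_wt)
u = 9.81 * (10.7 - 6.7) = 39.24 kPa
Effective stress = sigma - u
sigma' = 215.07 - 39.24 = 175.83 kPa


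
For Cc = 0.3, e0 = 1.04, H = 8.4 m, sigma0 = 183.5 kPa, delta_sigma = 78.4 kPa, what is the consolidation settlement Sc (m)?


Result: 0.1909 m

Derivation:
Using Sc = Cc * H / (1 + e0) * log10((sigma0 + delta_sigma) / sigma0)
Stress ratio = (183.5 + 78.4) / 183.5 = 1.42725
log10(1.42725) = 0.154499
Cc * H / (1 + e0) = 0.3 * 8.4 / (1 + 1.04) = 1.23529
Sc = 1.23529 * 0.154499
Sc = 0.1909 m


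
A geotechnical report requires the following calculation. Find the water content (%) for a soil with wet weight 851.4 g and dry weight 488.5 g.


Result: 74.29 %

Derivation:
Using w = (m_wet - m_dry) / m_dry * 100
m_wet - m_dry = 851.4 - 488.5 = 362.9 g
w = 362.9 / 488.5 * 100
w = 74.29 %


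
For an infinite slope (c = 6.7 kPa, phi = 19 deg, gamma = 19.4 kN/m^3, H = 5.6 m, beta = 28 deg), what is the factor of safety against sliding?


Result: 0.796

Derivation:
Using Fs = c / (gamma*H*sin(beta)*cos(beta)) + tan(phi)/tan(beta)
Cohesion contribution = 6.7 / (19.4*5.6*sin(28)*cos(28))
Cohesion contribution = 0.148779
Friction contribution = tan(19)/tan(28) = 0.647586
Fs = 0.148779 + 0.647586
Fs = 0.796


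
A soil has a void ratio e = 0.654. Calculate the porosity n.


Using the relation n = e / (1 + e)
n = 0.654 / (1 + 0.654)
n = 0.654 / 1.654
n = 0.3954


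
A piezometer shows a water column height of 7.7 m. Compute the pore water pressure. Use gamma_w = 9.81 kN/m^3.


Result: 75.54 kPa

Derivation:
Using u = gamma_w * h_w
u = 9.81 * 7.7
u = 75.54 kPa


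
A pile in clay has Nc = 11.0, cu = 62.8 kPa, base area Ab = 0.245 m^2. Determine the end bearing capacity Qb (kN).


Result: 169.25 kN

Derivation:
Using Qb = Nc * cu * Ab
Qb = 11.0 * 62.8 * 0.245
Qb = 169.25 kN


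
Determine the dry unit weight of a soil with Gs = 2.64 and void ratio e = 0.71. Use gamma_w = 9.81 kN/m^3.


Using gamma_d = Gs * gamma_w / (1 + e)
gamma_d = 2.64 * 9.81 / (1 + 0.71)
gamma_d = 2.64 * 9.81 / 1.71
gamma_d = 15.145 kN/m^3


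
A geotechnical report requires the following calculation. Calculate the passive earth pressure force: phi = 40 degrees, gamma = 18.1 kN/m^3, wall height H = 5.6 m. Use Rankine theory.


Result: 1305.21 kN/m

Derivation:
Compute passive earth pressure coefficient:
Kp = tan^2(45 + phi/2) = tan^2(65.0) = 4.59891
Compute passive force:
Pp = 0.5 * Kp * gamma * H^2
Pp = 0.5 * 4.59891 * 18.1 * 5.6^2
Pp = 1305.21 kN/m


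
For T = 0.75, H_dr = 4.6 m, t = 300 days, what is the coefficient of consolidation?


Result: 0.0529 m^2/day

Derivation:
Using cv = T * H_dr^2 / t
H_dr^2 = 4.6^2 = 21.16
cv = 0.75 * 21.16 / 300
cv = 0.0529 m^2/day


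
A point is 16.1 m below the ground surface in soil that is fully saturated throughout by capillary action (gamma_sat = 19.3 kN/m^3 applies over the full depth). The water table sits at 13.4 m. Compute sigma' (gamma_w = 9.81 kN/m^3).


Total stress = gamma_sat * depth
sigma = 19.3 * 16.1 = 310.73 kPa
Pore water pressure u = gamma_w * (depth - d_wt)
u = 9.81 * (16.1 - 13.4) = 26.487 kPa
Effective stress = sigma - u
sigma' = 310.73 - 26.487 = 284.24 kPa


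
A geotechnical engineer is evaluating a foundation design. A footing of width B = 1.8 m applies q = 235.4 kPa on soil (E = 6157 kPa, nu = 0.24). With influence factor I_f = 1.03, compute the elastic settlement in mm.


Result: 66.801 mm

Derivation:
Using Se = q * B * (1 - nu^2) * I_f / E
1 - nu^2 = 1 - 0.24^2 = 0.9424
Se = 235.4 * 1.8 * 0.9424 * 1.03 / 6157
Se = 0.066801 m
Convert to mm: Se = 0.066801 * 1000 = 66.801 mm


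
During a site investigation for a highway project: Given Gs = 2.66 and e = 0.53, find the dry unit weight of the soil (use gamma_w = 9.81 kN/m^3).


Result: 17.055 kN/m^3

Derivation:
Using gamma_d = Gs * gamma_w / (1 + e)
gamma_d = 2.66 * 9.81 / (1 + 0.53)
gamma_d = 2.66 * 9.81 / 1.53
gamma_d = 17.055 kN/m^3


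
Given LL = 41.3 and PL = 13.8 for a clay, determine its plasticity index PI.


Using PI = LL - PL
PI = 41.3 - 13.8
PI = 27.5


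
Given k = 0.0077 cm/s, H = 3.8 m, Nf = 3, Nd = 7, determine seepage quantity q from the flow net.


Convert k to m/s for unit consistency with H:
k = 0.0077 cm/s = 0.0077 / 100 m/s = 7.7e-05 m/s
Using q = k * H * Nf / Nd
Nf / Nd = 3 / 7 = 0.4286
q = 7.7e-05 * 3.8 * 0.4286
q = 0.0001254 m^3/s per m


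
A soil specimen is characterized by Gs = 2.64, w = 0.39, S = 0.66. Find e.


Result: 1.56

Derivation:
Using the relation e = Gs * w / S
e = 2.64 * 0.39 / 0.66
e = 1.56


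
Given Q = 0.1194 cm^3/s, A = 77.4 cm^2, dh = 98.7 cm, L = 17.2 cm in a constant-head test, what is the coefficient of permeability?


Compute hydraulic gradient:
i = dh / L = 98.7 / 17.2 = 5.73837
Then apply Darcy's law:
k = Q / (A * i)
k = 0.1194 / (77.4 * 5.73837)
k = 0.1194 / 444.15
k = 0.000269 cm/s


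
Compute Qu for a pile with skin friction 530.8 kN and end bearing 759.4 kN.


Result: 1290.2 kN

Derivation:
Using Qu = Qf + Qb
Qu = 530.8 + 759.4
Qu = 1290.2 kN


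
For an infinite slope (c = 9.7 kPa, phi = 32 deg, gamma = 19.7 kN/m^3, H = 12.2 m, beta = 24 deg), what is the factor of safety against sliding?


Using Fs = c / (gamma*H*sin(beta)*cos(beta)) + tan(phi)/tan(beta)
Cohesion contribution = 9.7 / (19.7*12.2*sin(24)*cos(24))
Cohesion contribution = 0.108618
Friction contribution = tan(32)/tan(24) = 1.40348
Fs = 0.108618 + 1.40348
Fs = 1.512


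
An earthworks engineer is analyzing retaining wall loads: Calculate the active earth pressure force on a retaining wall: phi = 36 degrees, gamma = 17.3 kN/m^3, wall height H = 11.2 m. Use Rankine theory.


Compute active earth pressure coefficient:
Ka = tan^2(45 - phi/2) = tan^2(27.0) = 0.259616
Compute active force:
Pa = 0.5 * Ka * gamma * H^2
Pa = 0.5 * 0.259616 * 17.3 * 11.2^2
Pa = 281.7 kN/m


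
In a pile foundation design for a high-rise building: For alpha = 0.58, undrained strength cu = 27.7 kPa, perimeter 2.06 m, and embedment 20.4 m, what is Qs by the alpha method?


Using Qs = alpha * cu * perimeter * L
Qs = 0.58 * 27.7 * 2.06 * 20.4
Qs = 675.16 kN


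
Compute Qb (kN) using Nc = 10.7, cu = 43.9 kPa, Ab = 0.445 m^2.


Using Qb = Nc * cu * Ab
Qb = 10.7 * 43.9 * 0.445
Qb = 209.03 kN


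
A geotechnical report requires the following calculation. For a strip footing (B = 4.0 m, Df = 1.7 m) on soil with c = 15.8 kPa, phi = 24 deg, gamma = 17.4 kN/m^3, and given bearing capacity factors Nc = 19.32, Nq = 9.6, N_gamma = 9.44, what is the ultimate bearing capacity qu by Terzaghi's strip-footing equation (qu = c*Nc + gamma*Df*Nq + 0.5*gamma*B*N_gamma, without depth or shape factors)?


Compute qu = c*Nc + gamma*Df*Nq + 0.5*gamma*B*N_gamma
Term 1: 15.8 * 19.32 = 305.256
Term 2: 17.4 * 1.7 * 9.6 = 283.968
Term 3: 0.5 * 17.4 * 4.0 * 9.44 = 328.512
qu = 305.256 + 283.968 + 328.512
qu = 917.74 kPa


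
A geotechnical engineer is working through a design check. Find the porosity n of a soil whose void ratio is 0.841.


Result: 0.4568

Derivation:
Using the relation n = e / (1 + e)
n = 0.841 / (1 + 0.841)
n = 0.841 / 1.841
n = 0.4568


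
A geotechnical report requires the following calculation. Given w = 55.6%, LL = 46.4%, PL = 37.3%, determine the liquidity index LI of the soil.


First compute the plasticity index:
PI = LL - PL = 46.4 - 37.3 = 9.1
Then compute the liquidity index:
LI = (w - PL) / PI
LI = (55.6 - 37.3) / 9.1
LI = 2.011


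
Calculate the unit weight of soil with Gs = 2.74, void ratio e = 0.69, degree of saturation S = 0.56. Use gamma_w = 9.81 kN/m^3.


Using gamma = gamma_w * (Gs + S*e) / (1 + e)
Numerator: Gs + S*e = 2.74 + 0.56*0.69 = 3.1264
Denominator: 1 + e = 1 + 0.69 = 1.69
gamma = 9.81 * 3.1264 / 1.69
gamma = 18.148 kN/m^3


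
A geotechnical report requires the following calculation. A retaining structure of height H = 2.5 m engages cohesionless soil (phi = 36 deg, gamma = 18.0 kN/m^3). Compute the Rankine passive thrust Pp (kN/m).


Compute passive earth pressure coefficient:
Kp = tan^2(45 + phi/2) = tan^2(63.0) = 3.85184
Compute passive force:
Pp = 0.5 * Kp * gamma * H^2
Pp = 0.5 * 3.85184 * 18.0 * 2.5^2
Pp = 216.67 kN/m


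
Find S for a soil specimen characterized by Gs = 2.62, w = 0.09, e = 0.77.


Result: 0.3062

Derivation:
Using S = Gs * w / e
S = 2.62 * 0.09 / 0.77
S = 0.3062


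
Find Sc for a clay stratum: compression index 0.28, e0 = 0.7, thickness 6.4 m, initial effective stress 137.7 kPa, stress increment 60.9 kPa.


Result: 0.1677 m

Derivation:
Using Sc = Cc * H / (1 + e0) * log10((sigma0 + delta_sigma) / sigma0)
Stress ratio = (137.7 + 60.9) / 137.7 = 1.44227
log10(1.44227) = 0.159045
Cc * H / (1 + e0) = 0.28 * 6.4 / (1 + 0.7) = 1.05412
Sc = 1.05412 * 0.159045
Sc = 0.1677 m


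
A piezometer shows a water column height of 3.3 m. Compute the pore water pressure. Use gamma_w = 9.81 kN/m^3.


Using u = gamma_w * h_w
u = 9.81 * 3.3
u = 32.37 kPa


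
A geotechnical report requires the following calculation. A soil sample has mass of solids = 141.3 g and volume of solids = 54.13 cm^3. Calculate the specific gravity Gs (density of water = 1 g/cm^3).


Using Gs = m_s / (V_s * rho_w)
Since rho_w = 1 g/cm^3:
Gs = 141.3 / 54.13
Gs = 2.61


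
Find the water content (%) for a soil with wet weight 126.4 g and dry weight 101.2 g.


Using w = (m_wet - m_dry) / m_dry * 100
m_wet - m_dry = 126.4 - 101.2 = 25.2 g
w = 25.2 / 101.2 * 100
w = 24.9 %


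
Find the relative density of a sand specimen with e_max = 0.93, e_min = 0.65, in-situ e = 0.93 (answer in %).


Result: 0.0 %

Derivation:
Using Dr = (e_max - e) / (e_max - e_min) * 100
e_max - e = 0.93 - 0.93 = 0.0
e_max - e_min = 0.93 - 0.65 = 0.28
Dr = 0.0 / 0.28 * 100
Dr = 0.0 %


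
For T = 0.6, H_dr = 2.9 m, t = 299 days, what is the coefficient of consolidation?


Using cv = T * H_dr^2 / t
H_dr^2 = 2.9^2 = 8.41
cv = 0.6 * 8.41 / 299
cv = 0.01688 m^2/day


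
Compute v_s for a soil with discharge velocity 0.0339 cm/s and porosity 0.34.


Using v_s = v_d / n
v_s = 0.0339 / 0.34
v_s = 0.09971 cm/s


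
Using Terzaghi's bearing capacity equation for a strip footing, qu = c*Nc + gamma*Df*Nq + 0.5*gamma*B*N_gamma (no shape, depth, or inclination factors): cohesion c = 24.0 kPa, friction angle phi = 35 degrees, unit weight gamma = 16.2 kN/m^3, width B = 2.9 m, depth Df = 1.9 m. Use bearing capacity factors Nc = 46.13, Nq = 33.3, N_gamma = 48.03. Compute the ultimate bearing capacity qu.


Compute qu = c*Nc + gamma*Df*Nq + 0.5*gamma*B*N_gamma
Term 1: 24.0 * 46.13 = 1107.12
Term 2: 16.2 * 1.9 * 33.3 = 1024.974
Term 3: 0.5 * 16.2 * 2.9 * 48.03 = 1128.2247
qu = 1107.12 + 1024.974 + 1128.2247
qu = 3260.32 kPa


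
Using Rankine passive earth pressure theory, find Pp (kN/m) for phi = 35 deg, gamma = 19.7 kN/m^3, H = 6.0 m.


Result: 1308.54 kN/m

Derivation:
Compute passive earth pressure coefficient:
Kp = tan^2(45 + phi/2) = tan^2(62.5) = 3.690172
Compute passive force:
Pp = 0.5 * Kp * gamma * H^2
Pp = 0.5 * 3.690172 * 19.7 * 6.0^2
Pp = 1308.54 kN/m


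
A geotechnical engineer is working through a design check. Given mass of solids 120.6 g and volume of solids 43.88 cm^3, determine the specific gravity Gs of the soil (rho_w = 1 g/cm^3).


Using Gs = m_s / (V_s * rho_w)
Since rho_w = 1 g/cm^3:
Gs = 120.6 / 43.88
Gs = 2.748


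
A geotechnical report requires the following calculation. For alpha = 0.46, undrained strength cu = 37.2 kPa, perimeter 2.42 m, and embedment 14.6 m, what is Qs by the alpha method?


Using Qs = alpha * cu * perimeter * L
Qs = 0.46 * 37.2 * 2.42 * 14.6
Qs = 604.6 kN


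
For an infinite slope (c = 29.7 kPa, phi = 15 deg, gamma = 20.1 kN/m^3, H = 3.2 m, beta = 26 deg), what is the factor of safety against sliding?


Using Fs = c / (gamma*H*sin(beta)*cos(beta)) + tan(phi)/tan(beta)
Cohesion contribution = 29.7 / (20.1*3.2*sin(26)*cos(26))
Cohesion contribution = 1.17195
Friction contribution = tan(15)/tan(26) = 0.549377
Fs = 1.17195 + 0.549377
Fs = 1.721


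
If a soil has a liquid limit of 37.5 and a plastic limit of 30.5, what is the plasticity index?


Using PI = LL - PL
PI = 37.5 - 30.5
PI = 7.0


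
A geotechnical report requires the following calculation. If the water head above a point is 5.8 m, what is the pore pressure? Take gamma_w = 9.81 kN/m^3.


Using u = gamma_w * h_w
u = 9.81 * 5.8
u = 56.9 kPa


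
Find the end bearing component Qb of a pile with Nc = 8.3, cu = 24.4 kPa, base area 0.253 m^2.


Result: 51.24 kN

Derivation:
Using Qb = Nc * cu * Ab
Qb = 8.3 * 24.4 * 0.253
Qb = 51.24 kN


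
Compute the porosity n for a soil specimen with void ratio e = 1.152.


Using the relation n = e / (1 + e)
n = 1.152 / (1 + 1.152)
n = 1.152 / 2.152
n = 0.5353


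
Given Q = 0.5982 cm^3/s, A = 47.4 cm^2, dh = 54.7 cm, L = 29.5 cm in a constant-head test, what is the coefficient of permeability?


Compute hydraulic gradient:
i = dh / L = 54.7 / 29.5 = 1.85424
Then apply Darcy's law:
k = Q / (A * i)
k = 0.5982 / (47.4 * 1.85424)
k = 0.5982 / 87.8908
k = 0.006806 cm/s


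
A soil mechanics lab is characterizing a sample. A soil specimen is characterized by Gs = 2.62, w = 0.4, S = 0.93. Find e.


Result: 1.1269

Derivation:
Using the relation e = Gs * w / S
e = 2.62 * 0.4 / 0.93
e = 1.1269


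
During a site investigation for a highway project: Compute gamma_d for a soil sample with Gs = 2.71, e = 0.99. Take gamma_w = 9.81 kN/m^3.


Using gamma_d = Gs * gamma_w / (1 + e)
gamma_d = 2.71 * 9.81 / (1 + 0.99)
gamma_d = 2.71 * 9.81 / 1.99
gamma_d = 13.359 kN/m^3


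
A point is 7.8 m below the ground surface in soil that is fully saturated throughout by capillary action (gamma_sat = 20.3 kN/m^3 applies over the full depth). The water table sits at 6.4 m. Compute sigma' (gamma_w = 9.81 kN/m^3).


Total stress = gamma_sat * depth
sigma = 20.3 * 7.8 = 158.34 kPa
Pore water pressure u = gamma_w * (depth - d_wt)
u = 9.81 * (7.8 - 6.4) = 13.734 kPa
Effective stress = sigma - u
sigma' = 158.34 - 13.734 = 144.61 kPa


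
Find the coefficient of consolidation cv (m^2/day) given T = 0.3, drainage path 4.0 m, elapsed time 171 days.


Using cv = T * H_dr^2 / t
H_dr^2 = 4.0^2 = 16.0
cv = 0.3 * 16.0 / 171
cv = 0.02807 m^2/day


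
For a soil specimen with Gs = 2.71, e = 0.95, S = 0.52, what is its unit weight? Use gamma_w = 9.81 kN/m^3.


Using gamma = gamma_w * (Gs + S*e) / (1 + e)
Numerator: Gs + S*e = 2.71 + 0.52*0.95 = 3.204
Denominator: 1 + e = 1 + 0.95 = 1.95
gamma = 9.81 * 3.204 / 1.95
gamma = 16.119 kN/m^3


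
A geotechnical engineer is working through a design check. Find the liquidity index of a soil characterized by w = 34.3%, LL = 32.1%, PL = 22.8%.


First compute the plasticity index:
PI = LL - PL = 32.1 - 22.8 = 9.3
Then compute the liquidity index:
LI = (w - PL) / PI
LI = (34.3 - 22.8) / 9.3
LI = 1.237


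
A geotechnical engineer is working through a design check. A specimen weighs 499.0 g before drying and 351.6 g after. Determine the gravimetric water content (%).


Result: 41.92 %

Derivation:
Using w = (m_wet - m_dry) / m_dry * 100
m_wet - m_dry = 499.0 - 351.6 = 147.4 g
w = 147.4 / 351.6 * 100
w = 41.92 %


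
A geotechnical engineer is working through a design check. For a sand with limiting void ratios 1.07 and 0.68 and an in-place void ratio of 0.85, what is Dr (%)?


Result: 56.41 %

Derivation:
Using Dr = (e_max - e) / (e_max - e_min) * 100
e_max - e = 1.07 - 0.85 = 0.22
e_max - e_min = 1.07 - 0.68 = 0.39
Dr = 0.22 / 0.39 * 100
Dr = 56.41 %


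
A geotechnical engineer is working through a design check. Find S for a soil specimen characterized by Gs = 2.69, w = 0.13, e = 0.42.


Using S = Gs * w / e
S = 2.69 * 0.13 / 0.42
S = 0.8326


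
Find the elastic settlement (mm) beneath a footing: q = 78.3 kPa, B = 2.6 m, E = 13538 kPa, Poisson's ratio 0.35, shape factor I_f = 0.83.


Using Se = q * B * (1 - nu^2) * I_f / E
1 - nu^2 = 1 - 0.35^2 = 0.8775
Se = 78.3 * 2.6 * 0.8775 * 0.83 / 13538
Se = 0.010952 m
Convert to mm: Se = 0.010952 * 1000 = 10.952 mm


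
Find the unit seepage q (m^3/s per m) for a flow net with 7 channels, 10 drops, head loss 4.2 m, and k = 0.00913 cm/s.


Result: 0.0002684 m^3/s per m

Derivation:
Convert k to m/s for unit consistency with H:
k = 0.00913 cm/s = 0.00913 / 100 m/s = 9.13e-05 m/s
Using q = k * H * Nf / Nd
Nf / Nd = 7 / 10 = 0.7
q = 9.13e-05 * 4.2 * 0.7
q = 0.0002684 m^3/s per m
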